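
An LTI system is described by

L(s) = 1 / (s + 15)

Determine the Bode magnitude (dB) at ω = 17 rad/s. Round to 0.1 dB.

Substitute s = j17:
Numerator: 1 = 1 + j0
Denominator: (j17) + 15 = 15 + j17
|N| = √(1² + 0²) ≈ 1, ∠N ≈ 0.00°
|D| = √(15² + 17²) ≈ 22.672, ∠D ≈ 48.58°
|L| = 1 / 22.672 ≈ 0.044107
Gain = 20 log₁₀(0.044107) ≈ -27.11 dB

-27.1 dB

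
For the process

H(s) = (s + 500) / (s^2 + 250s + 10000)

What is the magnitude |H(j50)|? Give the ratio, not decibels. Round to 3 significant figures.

0.0345

Substitute s = j50:
Numerator: (j50) + 500 = 500 + j50
Denominator: (j50)^2 + 250(j50) + 10000 = 7500 + j12500
|N| = √(500² + 50²) ≈ 502.49, ∠N ≈ 5.71°
|D| = √(7500² + 12500²) ≈ 14577, ∠D ≈ 59.04°
|H| = 502.49 / 14577 ≈ 0.034471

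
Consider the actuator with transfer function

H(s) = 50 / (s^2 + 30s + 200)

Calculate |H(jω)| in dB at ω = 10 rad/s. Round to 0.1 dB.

Substitute s = j10:
Numerator: 50 = 50 + j0
Denominator: (j10)^2 + 30(j10) + 200 = 100 + j300
|N| = √(50² + 0²) ≈ 50, ∠N ≈ 0.00°
|D| = √(100² + 300²) ≈ 316.23, ∠D ≈ 71.57°
|H| = 50 / 316.23 ≈ 0.15811
Gain = 20 log₁₀(0.15811) ≈ -16.02 dB

-16.0 dB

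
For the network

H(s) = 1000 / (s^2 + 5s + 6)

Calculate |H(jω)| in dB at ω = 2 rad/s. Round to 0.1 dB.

39.8 dB

Substitute s = j2:
Numerator: 1000 = 1000 + j0
Denominator: (j2)^2 + 5(j2) + 6 = 2 + j10
|N| = √(1000² + 0²) ≈ 1000, ∠N ≈ 0.00°
|D| = √(2² + 10²) ≈ 10.198, ∠D ≈ 78.69°
|H| = 1000 / 10.198 ≈ 98.058
Gain = 20 log₁₀(98.058) ≈ 39.83 dB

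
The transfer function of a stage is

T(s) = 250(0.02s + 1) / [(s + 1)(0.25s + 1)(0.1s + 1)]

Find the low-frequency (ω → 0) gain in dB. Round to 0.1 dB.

T(0) = 250 · 1 / 1 = 250
20 log₁₀(250) ≈ 47.96 dB

48.0 dB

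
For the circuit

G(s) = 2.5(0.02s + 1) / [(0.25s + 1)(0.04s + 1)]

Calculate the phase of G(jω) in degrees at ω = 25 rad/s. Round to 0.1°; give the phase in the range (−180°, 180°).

-99.3°

At ω = 25 rad/s:
zero (1 + j25·0.02) = 1 + j0.5 → |·| ≈ 1.118, ∠ ≈ 26.57°
pole (1 + j25·0.25) = 1 + j6.25 → |·| ≈ 6.3295, ∠ ≈ 80.91°
pole (1 + j25·0.04) = 1 + j1 → |·| ≈ 1.4142, ∠ ≈ 45.00°
∠G = (26.57°) − (80.91° + 45.00°) = -99.34°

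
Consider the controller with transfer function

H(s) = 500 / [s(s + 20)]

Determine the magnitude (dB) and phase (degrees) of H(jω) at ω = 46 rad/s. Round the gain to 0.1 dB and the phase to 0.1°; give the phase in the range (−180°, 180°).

At s = jω = j46:
pole (s+20): 20 + j46 → |·| = √(20²+46²) = √2516 ≈ 50.16, ∠ = arctan(46/20) ≈ 66.50°
pole at origin: |s| = 46, ∠ = 90.00° (in denominator)
|H| = 500 / 2307.4 ≈ 0.21669
Gain = 20 log₁₀(0.21669) ≈ -13.28 dB
∠H = 0.00° − 156.50° = -156.50°

-13.3 dB, -156.5°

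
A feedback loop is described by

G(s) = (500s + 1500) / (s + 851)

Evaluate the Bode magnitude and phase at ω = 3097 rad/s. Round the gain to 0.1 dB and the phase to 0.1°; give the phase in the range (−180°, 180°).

Substitute s = j3097:
Numerator: 500(j3097) + 1500 = 1500 + j1548500
Denominator: (j3097) + 851 = 851 + j3097
|N| = √(1500² + 1548500²) ≈ 1.5485e+06, ∠N ≈ 89.94°
|D| = √(851² + 3097²) ≈ 3211.8, ∠D ≈ 74.64°
|G| = 1.5485e+06 / 3211.8 ≈ 482.13
Gain = 20 log₁₀(482.13) ≈ 53.66 dB
∠G = 89.94° − 74.64° = 15.30°

53.7 dB, 15.3°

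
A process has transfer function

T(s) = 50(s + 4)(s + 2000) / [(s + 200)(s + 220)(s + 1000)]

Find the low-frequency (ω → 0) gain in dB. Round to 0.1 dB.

-40.8 dB

T(0) = 50·4·2000 / (200·220·1000) ≈ 0.0090909
20 log₁₀(0.0090909) ≈ -40.83 dB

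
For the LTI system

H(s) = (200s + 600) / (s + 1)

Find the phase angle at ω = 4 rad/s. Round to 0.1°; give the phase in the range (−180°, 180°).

Substitute s = j4:
Numerator: 200(j4) + 600 = 600 + j800
Denominator: (j4) + 1 = 1 + j4
|N| = √(600² + 800²) ≈ 1000, ∠N ≈ 53.13°
|D| = √(1² + 4²) ≈ 4.1231, ∠D ≈ 75.96°
∠H = 53.13° − 75.96° = -22.83°

-22.8°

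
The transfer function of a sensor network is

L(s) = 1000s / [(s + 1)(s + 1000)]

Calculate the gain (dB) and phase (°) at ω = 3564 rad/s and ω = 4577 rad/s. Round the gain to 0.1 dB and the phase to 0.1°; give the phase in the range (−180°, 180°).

At s = jω = j3564:
zero at origin: s = j3564 → |·| = 3564, ∠ = 90.00°
pole (s+1): 1 + j3564 → |·| = √(1²+3564²) = √12702097 ≈ 3564, ∠ = arctan(3564/1) ≈ 89.98°
pole (s+1000): 1000 + j3564 → |·| = √(1000²+3564²) = √13702096 ≈ 3701.6, ∠ = arctan(3564/1000) ≈ 74.33°
|L| = 1000 · 3564 / 1.3193e+07 ≈ 0.27014
Gain = 20 log₁₀(0.27014) ≈ -11.37 dB
∠L = 90.00° − 164.31° = -74.31°

At s = jω = j4577:
zero at origin: s = j4577 → |·| = 4577, ∠ = 90.00°
pole (s+1): 1 + j4577 → |·| = √(1²+4577²) = √20948930 ≈ 4577, ∠ = arctan(4577/1) ≈ 89.99°
pole (s+1000): 1000 + j4577 → |·| = √(1000²+4577²) = √21948929 ≈ 4685, ∠ = arctan(4577/1000) ≈ 77.68°
|L| = 1000 · 4577 / 2.1443e+07 ≈ 0.21345
Gain = 20 log₁₀(0.21345) ≈ -13.41 dB
∠L = 90.00° − 167.67° = -77.67°

ω = 3564: -11.4 dB, -74.3°; ω = 4577: -13.4 dB, -77.7°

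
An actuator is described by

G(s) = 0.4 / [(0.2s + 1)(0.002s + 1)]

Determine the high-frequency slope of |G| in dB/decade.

Each pole contributes −20 dB/decade at high frequency; each zero contributes +20 dB/decade.
Net: 0 zero(s) − 2 pole(s) → -40 dB/decade.

-40 dB/decade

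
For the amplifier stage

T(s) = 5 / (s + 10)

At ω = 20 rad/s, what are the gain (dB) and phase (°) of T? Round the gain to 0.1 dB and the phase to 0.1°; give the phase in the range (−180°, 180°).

At s = jω = j20:
pole (s+10): 10 + j20 → |·| = √(10²+20²) = √500 ≈ 22.361, ∠ = arctan(20/10) ≈ 63.43°
|T| = 5 / 22.361 ≈ 0.2236
Gain = 20 log₁₀(0.2236) ≈ -13.01 dB
∠T = 0.00° − 63.43° = -63.43°

-13.0 dB, -63.4°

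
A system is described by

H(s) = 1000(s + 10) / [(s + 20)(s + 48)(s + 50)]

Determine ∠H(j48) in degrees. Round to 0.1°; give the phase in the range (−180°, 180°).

-78.0°

At s = jω = j48:
zero (s+10): 10 + j48 → |·| = √(10²+48²) = √2404 ≈ 49.031, ∠ = arctan(48/10) ≈ 78.23°
pole (s+20): 20 + j48 → |·| = √(20²+48²) = √2704 ≈ 52, ∠ = arctan(48/20) ≈ 67.38°
pole (s+48): 48 + j48 → |·| = √(48²+48²) = √4608 ≈ 67.882, ∠ = arctan(48/48) ≈ 45.00°
pole (s+50): 50 + j48 → |·| = √(50²+48²) = √4804 ≈ 69.311, ∠ = arctan(48/50) ≈ 43.83°
∠H = 78.23° − 156.21° = -77.98°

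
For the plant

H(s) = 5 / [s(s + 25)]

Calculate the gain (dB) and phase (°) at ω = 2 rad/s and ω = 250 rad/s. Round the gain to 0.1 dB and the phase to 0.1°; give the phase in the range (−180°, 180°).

At s = jω = j2:
pole (s+25): 25 + j2 → |·| = √(25²+2²) = √629 ≈ 25.08, ∠ = arctan(2/25) ≈ 4.57°
pole at origin: |s| = 2, ∠ = 90.00° (in denominator)
|H| = 5 / 50.16 ≈ 0.099681
Gain = 20 log₁₀(0.099681) ≈ -20.03 dB
∠H = 0.00° − 94.57° = -94.57°

At s = jω = j250:
pole (s+25): 25 + j250 → |·| = √(25²+250²) = √63125 ≈ 251.25, ∠ = arctan(250/25) ≈ 84.29°
pole at origin: |s| = 250, ∠ = 90.00° (in denominator)
|H| = 5 / 62812 ≈ 7.9603e-05
Gain = 20 log₁₀(7.9603e-05) ≈ -81.98 dB
∠H = 0.00° − 174.29° = -174.29°

ω = 2: -20.0 dB, -94.6°; ω = 250: -82.0 dB, -174.3°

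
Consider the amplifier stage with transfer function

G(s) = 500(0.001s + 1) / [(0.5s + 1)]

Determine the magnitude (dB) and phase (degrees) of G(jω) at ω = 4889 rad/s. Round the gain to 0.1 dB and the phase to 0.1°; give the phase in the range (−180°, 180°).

At ω = 4889 rad/s:
zero (1 + j4889·0.001) = 1 + j4.889 → |·| ≈ 4.9902, ∠ ≈ 78.44°
pole (1 + j4889·0.5) = 1 + j2444.5 → |·| ≈ 2444.5, ∠ ≈ 89.98°
|G| = 500 · 4.9902 / (2444.5) ≈ 1.0207
Gain = 20 log₁₀(1.0207) ≈ 0.18 dB
∠G = (78.44°) − (89.98°) = -11.54°

0.2 dB, -11.5°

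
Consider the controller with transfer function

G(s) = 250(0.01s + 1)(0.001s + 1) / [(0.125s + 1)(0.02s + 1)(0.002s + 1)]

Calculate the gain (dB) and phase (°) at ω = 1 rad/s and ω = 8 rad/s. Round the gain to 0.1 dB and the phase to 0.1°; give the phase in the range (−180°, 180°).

At ω = 1 rad/s:
zero (1 + j1·0.01) = 1 + j0.01 → |·| ≈ 1, ∠ ≈ 0.57°
zero (1 + j1·0.001) = 1 + j0.001 → |·| ≈ 1, ∠ ≈ 0.06°
pole (1 + j1·0.125) = 1 + j0.125 → |·| ≈ 1.0078, ∠ ≈ 7.13°
pole (1 + j1·0.02) = 1 + j0.02 → |·| ≈ 1.0002, ∠ ≈ 1.15°
pole (1 + j1·0.002) = 1 + j0.002 → |·| ≈ 1, ∠ ≈ 0.11°
|G| = 250 · 1 · 1 / (1.0078 · 1.0002 · 1) ≈ 248.02
Gain = 20 log₁₀(248.02) ≈ 47.89 dB
∠G = (0.57° + 0.06°) − (7.13° + 1.15° + 0.11°) = -7.76°

At ω = 8 rad/s:
zero (1 + j8·0.01) = 1 + j0.08 → |·| ≈ 1.0032, ∠ ≈ 4.57°
zero (1 + j8·0.001) = 1 + j0.008 → |·| ≈ 1, ∠ ≈ 0.46°
pole (1 + j8·0.125) = 1 + j1 → |·| ≈ 1.4142, ∠ ≈ 45.00°
pole (1 + j8·0.02) = 1 + j0.16 → |·| ≈ 1.0127, ∠ ≈ 9.09°
pole (1 + j8·0.002) = 1 + j0.016 → |·| ≈ 1.0001, ∠ ≈ 0.92°
|G| = 250 · 1.0032 · 1 / (1.4142 · 1.0127 · 1.0001) ≈ 175.1
Gain = 20 log₁₀(175.1) ≈ 44.87 dB
∠G = (4.57° + 0.46°) − (45.00° + 9.09° + 0.92°) = -49.98°

ω = 1: 47.9 dB, -7.8°; ω = 8: 44.9 dB, -50.0°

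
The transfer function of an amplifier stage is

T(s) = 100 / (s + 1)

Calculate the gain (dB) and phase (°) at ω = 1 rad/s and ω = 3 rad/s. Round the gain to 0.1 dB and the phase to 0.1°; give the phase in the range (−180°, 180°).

ω = 1: 37.0 dB, -45.0°; ω = 3: 30.0 dB, -71.6°

At s = jω = j1:
pole (s+1): 1 + j1 → |·| = √(1²+1²) = √2 ≈ 1.4142, ∠ = arctan(1/1) ≈ 45.00°
|T| = 100 / 1.4142 ≈ 70.711
Gain = 20 log₁₀(70.711) ≈ 36.99 dB
∠T = 0.00° − 45.00° = -45.00°

At s = jω = j3:
pole (s+1): 1 + j3 → |·| = √(1²+3²) = √10 ≈ 3.1623, ∠ = arctan(3/1) ≈ 71.57°
|T| = 100 / 3.1623 ≈ 31.623
Gain = 20 log₁₀(31.623) ≈ 30.00 dB
∠T = 0.00° − 71.57° = -71.57°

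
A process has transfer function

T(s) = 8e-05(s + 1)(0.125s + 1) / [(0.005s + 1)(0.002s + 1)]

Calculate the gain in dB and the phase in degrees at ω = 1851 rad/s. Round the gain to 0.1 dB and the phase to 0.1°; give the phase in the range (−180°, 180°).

-0.4 dB, 21.0°

At ω = 1851 rad/s:
zero (1 + j1851·1) = 1 + j1851 → |·| ≈ 1851, ∠ ≈ 89.97°
zero (1 + j1851·0.125) = 1 + j231.375 → |·| ≈ 231.38, ∠ ≈ 89.75°
pole (1 + j1851·0.005) = 1 + j9.255 → |·| ≈ 9.3089, ∠ ≈ 83.83°
pole (1 + j1851·0.002) = 1 + j3.702 → |·| ≈ 3.8347, ∠ ≈ 74.88°
|T| = 8e-05 · 1851 · 231.38 / (9.3089 · 3.8347) ≈ 0.95983
Gain = 20 log₁₀(0.95983) ≈ -0.36 dB
∠T = (89.97° + 89.75°) − (83.83° + 74.88°) = 21.01°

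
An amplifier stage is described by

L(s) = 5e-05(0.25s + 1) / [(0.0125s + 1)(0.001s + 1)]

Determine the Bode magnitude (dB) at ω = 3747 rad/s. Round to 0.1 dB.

At ω = 3747 rad/s:
zero (1 + j3747·0.25) = 1 + j936.75 → |·| ≈ 936.75, ∠ ≈ 89.94°
pole (1 + j3747·0.0125) = 1 + j46.8375 → |·| ≈ 46.848, ∠ ≈ 88.78°
pole (1 + j3747·0.001) = 1 + j3.747 → |·| ≈ 3.8781, ∠ ≈ 75.06°
|L| = 5e-05 · 936.75 / (46.848 · 3.8781) ≈ 0.0002578
Gain = 20 log₁₀(0.0002578) ≈ -71.77 dB

-71.8 dB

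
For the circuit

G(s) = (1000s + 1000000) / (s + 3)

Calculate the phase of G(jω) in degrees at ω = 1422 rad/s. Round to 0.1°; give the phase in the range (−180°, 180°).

-35.0°

Substitute s = j1422:
Numerator: 1000(j1422) + 1000000 = 1000000 + j1422000
Denominator: (j1422) + 3 = 3 + j1422
|N| = √(1000000² + 1422000²) ≈ 1.7384e+06, ∠N ≈ 54.88°
|D| = √(3² + 1422²) ≈ 1422, ∠D ≈ 89.88°
∠G = 54.88° − 89.88° = -35.00°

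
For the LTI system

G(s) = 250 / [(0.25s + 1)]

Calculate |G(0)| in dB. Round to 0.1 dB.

48.0 dB

G(0) = 250 · 1 / 1 = 250
20 log₁₀(250) ≈ 47.96 dB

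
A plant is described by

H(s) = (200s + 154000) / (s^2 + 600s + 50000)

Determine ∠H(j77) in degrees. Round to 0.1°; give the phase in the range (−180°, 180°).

Substitute s = j77:
Numerator: 200(j77) + 154000 = 154000 + j15400
Denominator: (j77)^2 + 600(j77) + 50000 = 44071 + j46200
|N| = √(154000² + 15400²) ≈ 1.5477e+05, ∠N ≈ 5.71°
|D| = √(44071² + 46200²) ≈ 63849, ∠D ≈ 46.35°
∠H = 5.71° − 46.35° = -40.64°

-40.6°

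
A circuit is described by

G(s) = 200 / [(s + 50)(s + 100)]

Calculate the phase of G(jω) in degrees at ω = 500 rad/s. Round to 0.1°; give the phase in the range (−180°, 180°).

At s = jω = j500:
pole (s+50): 50 + j500 → |·| = √(50²+500²) = √252500 ≈ 502.49, ∠ = arctan(500/50) ≈ 84.29°
pole (s+100): 100 + j500 → |·| = √(100²+500²) = √260000 ≈ 509.9, ∠ = arctan(500/100) ≈ 78.69°
∠G = 0.00° − 162.98° = -162.98°

-163.0°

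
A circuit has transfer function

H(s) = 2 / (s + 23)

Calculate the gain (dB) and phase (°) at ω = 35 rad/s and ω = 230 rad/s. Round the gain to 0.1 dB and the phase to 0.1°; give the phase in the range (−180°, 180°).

At s = jω = j35:
pole (s+23): 23 + j35 → |·| = √(23²+35²) = √1754 ≈ 41.881, ∠ = arctan(35/23) ≈ 56.69°
|H| = 2 / 41.881 ≈ 0.047754
Gain = 20 log₁₀(0.047754) ≈ -26.42 dB
∠H = 0.00° − 56.69° = -56.69°

At s = jω = j230:
pole (s+23): 23 + j230 → |·| = √(23²+230²) = √53429 ≈ 231.15, ∠ = arctan(230/23) ≈ 84.29°
|H| = 2 / 231.15 ≈ 0.0086524
Gain = 20 log₁₀(0.0086524) ≈ -41.26 dB
∠H = 0.00° − 84.29° = -84.29°

ω = 35: -26.4 dB, -56.7°; ω = 230: -41.3 dB, -84.3°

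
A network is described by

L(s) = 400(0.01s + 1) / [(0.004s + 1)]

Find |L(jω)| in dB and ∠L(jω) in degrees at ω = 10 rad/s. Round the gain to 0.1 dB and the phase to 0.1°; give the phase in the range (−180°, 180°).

52.1 dB, 3.4°

At ω = 10 rad/s:
zero (1 + j10·0.01) = 1 + j0.1 → |·| ≈ 1.005, ∠ ≈ 5.71°
pole (1 + j10·0.004) = 1 + j0.04 → |·| ≈ 1.0008, ∠ ≈ 2.29°
|L| = 400 · 1.005 / (1.0008) ≈ 401.68
Gain = 20 log₁₀(401.68) ≈ 52.08 dB
∠L = (5.71°) − (2.29°) = 3.42°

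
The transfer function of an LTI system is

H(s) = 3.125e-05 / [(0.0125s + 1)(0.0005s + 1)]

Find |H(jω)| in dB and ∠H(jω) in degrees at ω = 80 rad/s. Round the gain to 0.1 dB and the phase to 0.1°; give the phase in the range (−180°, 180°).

-93.1 dB, -47.3°

At ω = 80 rad/s:
pole (1 + j80·0.0125) = 1 + j1 → |·| ≈ 1.4142, ∠ ≈ 45.00°
pole (1 + j80·0.0005) = 1 + j0.04 → |·| ≈ 1.0008, ∠ ≈ 2.29°
|H| = 3.125e-05 · 1 / (1.4142 · 1.0008) ≈ 2.208e-05
Gain = 20 log₁₀(2.208e-05) ≈ -93.12 dB
∠H = (0°) − (45.00° + 2.29°) = -47.29°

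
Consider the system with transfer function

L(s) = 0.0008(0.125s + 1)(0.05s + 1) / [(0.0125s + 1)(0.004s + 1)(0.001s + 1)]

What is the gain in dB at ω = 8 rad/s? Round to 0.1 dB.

At ω = 8 rad/s:
zero (1 + j8·0.125) = 1 + j1 → |·| ≈ 1.4142, ∠ ≈ 45.00°
zero (1 + j8·0.05) = 1 + j0.4 → |·| ≈ 1.077, ∠ ≈ 21.80°
pole (1 + j8·0.0125) = 1 + j0.1 → |·| ≈ 1.005, ∠ ≈ 5.71°
pole (1 + j8·0.004) = 1 + j0.032 → |·| ≈ 1.0005, ∠ ≈ 1.83°
pole (1 + j8·0.001) = 1 + j0.008 → |·| ≈ 1, ∠ ≈ 0.46°
|L| = 0.0008 · 1.4142 · 1.077 / (1.005 · 1.0005 · 1) ≈ 0.0012118
Gain = 20 log₁₀(0.0012118) ≈ -58.33 dB

-58.3 dB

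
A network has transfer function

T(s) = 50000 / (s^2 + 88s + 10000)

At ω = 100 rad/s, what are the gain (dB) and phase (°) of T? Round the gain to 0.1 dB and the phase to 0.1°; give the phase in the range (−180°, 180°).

15.1 dB, -90.0°

At s = jω = j100:
quadratic: (j100)² + 88·j100 + 10000 = 0 + j8800 → |·| ≈ 8800, ∠ ≈ 90.00°
|T| = 50000 / 8800 ≈ 5.6818
Gain = 20 log₁₀(5.6818) ≈ 15.09 dB
∠T = 0.00° − 90.00° = -90.00°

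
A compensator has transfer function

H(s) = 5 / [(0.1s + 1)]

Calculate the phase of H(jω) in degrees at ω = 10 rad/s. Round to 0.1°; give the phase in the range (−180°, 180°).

-45.0°

At ω = 10 rad/s:
pole (1 + j10·0.1) = 1 + j1 → |·| ≈ 1.4142, ∠ ≈ 45.00°
∠H = (0°) − (45.00°) = -45.00°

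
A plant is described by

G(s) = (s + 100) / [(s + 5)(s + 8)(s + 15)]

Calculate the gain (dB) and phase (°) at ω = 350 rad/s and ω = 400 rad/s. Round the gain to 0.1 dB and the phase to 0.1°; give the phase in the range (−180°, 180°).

ω = 350: -101.4 dB, 168.6°; ω = 400: -103.8 dB, 170.0°

At s = jω = j350:
zero (s+100): 100 + j350 → |·| = √(100²+350²) = √132500 ≈ 364.01, ∠ = arctan(350/100) ≈ 74.05°
pole (s+5): 5 + j350 → |·| = √(5²+350²) = √122525 ≈ 350.04, ∠ = arctan(350/5) ≈ 89.18°
pole (s+8): 8 + j350 → |·| = √(8²+350²) = √122564 ≈ 350.09, ∠ = arctan(350/8) ≈ 88.69°
pole (s+15): 15 + j350 → |·| = √(15²+350²) = √122725 ≈ 350.32, ∠ = arctan(350/15) ≈ 87.55°
|G| = 1 · 364.01 / 4.293e+07 ≈ 8.4792e-06
Gain = 20 log₁₀(8.4792e-06) ≈ -101.43 dB
∠G = 74.05° − 265.42° = -191.37° ≡ 168.63° (principal value)

At s = jω = j400:
zero (s+100): 100 + j400 → |·| = √(100²+400²) = √170000 ≈ 412.31, ∠ = arctan(400/100) ≈ 75.96°
pole (s+5): 5 + j400 → |·| = √(5²+400²) = √160025 ≈ 400.03, ∠ = arctan(400/5) ≈ 89.28°
pole (s+8): 8 + j400 → |·| = √(8²+400²) = √160064 ≈ 400.08, ∠ = arctan(400/8) ≈ 88.85°
pole (s+15): 15 + j400 → |·| = √(15²+400²) = √160225 ≈ 400.28, ∠ = arctan(400/15) ≈ 87.85°
|G| = 1 · 412.31 / 6.4062e+07 ≈ 6.4361e-06
Gain = 20 log₁₀(6.4361e-06) ≈ -103.83 dB
∠G = 75.96° − 265.98° = -190.02° ≡ 169.98° (principal value)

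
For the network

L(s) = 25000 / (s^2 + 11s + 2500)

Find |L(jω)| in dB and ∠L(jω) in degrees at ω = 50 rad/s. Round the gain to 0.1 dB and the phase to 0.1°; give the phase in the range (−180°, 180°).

At s = jω = j50:
quadratic: (j50)² + 11·j50 + 2500 = 0 + j550 → |·| ≈ 550, ∠ ≈ 90.00°
|L| = 25000 / 550 ≈ 45.455
Gain = 20 log₁₀(45.455) ≈ 33.15 dB
∠L = 0.00° − 90.00° = -90.00°

33.2 dB, -90.0°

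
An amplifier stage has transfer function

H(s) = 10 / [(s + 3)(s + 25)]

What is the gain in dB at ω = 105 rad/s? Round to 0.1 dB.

-61.1 dB

At s = jω = j105:
pole (s+3): 3 + j105 → |·| = √(3²+105²) = √11034 ≈ 105.04, ∠ = arctan(105/3) ≈ 88.36°
pole (s+25): 25 + j105 → |·| = √(25²+105²) = √11650 ≈ 107.94, ∠ = arctan(105/25) ≈ 76.61°
|H| = 10 / 11338 ≈ 0.00088199
Gain = 20 log₁₀(0.00088199) ≈ -61.09 dB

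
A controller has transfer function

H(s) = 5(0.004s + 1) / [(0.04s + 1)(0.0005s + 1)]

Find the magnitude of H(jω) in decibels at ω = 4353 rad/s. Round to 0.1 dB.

-13.6 dB

At ω = 4353 rad/s:
zero (1 + j4353·0.004) = 1 + j17.412 → |·| ≈ 17.441, ∠ ≈ 86.71°
pole (1 + j4353·0.04) = 1 + j174.12 → |·| ≈ 174.12, ∠ ≈ 89.67°
pole (1 + j4353·0.0005) = 1 + j2.1765 → |·| ≈ 2.3952, ∠ ≈ 65.32°
|H| = 5 · 17.441 / (174.12 · 2.3952) ≈ 0.2091
Gain = 20 log₁₀(0.2091) ≈ -13.59 dB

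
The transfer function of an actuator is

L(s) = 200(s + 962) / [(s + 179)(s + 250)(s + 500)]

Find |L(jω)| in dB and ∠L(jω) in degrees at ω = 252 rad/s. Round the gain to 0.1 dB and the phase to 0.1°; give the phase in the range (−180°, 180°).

-49.8 dB, -111.9°

At s = jω = j252:
zero (s+962): 962 + j252 → |·| = √(962²+252²) = √988948 ≈ 994.46, ∠ = arctan(252/962) ≈ 14.68°
pole (s+179): 179 + j252 → |·| = √(179²+252²) = √95545 ≈ 309.1, ∠ = arctan(252/179) ≈ 54.61°
pole (s+250): 250 + j252 → |·| = √(250²+252²) = √126004 ≈ 354.97, ∠ = arctan(252/250) ≈ 45.23°
pole (s+500): 500 + j252 → |·| = √(500²+252²) = √313504 ≈ 559.91, ∠ = arctan(252/500) ≈ 26.75°
|L| = 200 · 994.46 / 6.1434e+07 ≈ 0.0032375
Gain = 20 log₁₀(0.0032375) ≈ -49.80 dB
∠L = 14.68° − 126.59° = -111.91°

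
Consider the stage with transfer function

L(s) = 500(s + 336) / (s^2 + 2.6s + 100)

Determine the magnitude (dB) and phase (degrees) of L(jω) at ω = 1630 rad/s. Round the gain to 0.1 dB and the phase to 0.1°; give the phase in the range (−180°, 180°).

At s = jω = j1630:
zero (s+336): 336 + j1630 → |·| = √(336²+1630²) = √2769796 ≈ 1664.3, ∠ = arctan(1630/336) ≈ 78.35°
quadratic: (j1630)² + 2.6·j1630 + 100 = -2656800 + j4238 → |·| ≈ 2.6568e+06, ∠ ≈ 179.91°
|L| = 500 · 1664.3 / 2.6568e+06 ≈ 0.31322
Gain = 20 log₁₀(0.31322) ≈ -10.08 dB
∠L = 78.35° − 179.91° = -101.56°

-10.1 dB, -101.6°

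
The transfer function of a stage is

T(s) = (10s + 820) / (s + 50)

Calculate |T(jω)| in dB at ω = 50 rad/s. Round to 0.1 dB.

Substitute s = j50:
Numerator: 10(j50) + 820 = 820 + j500
Denominator: (j50) + 50 = 50 + j50
|N| = √(820² + 500²) ≈ 960.42, ∠N ≈ 31.37°
|D| = √(50² + 50²) ≈ 70.711, ∠D ≈ 45.00°
|T| = 960.42 / 70.711 ≈ 13.582
Gain = 20 log₁₀(13.582) ≈ 22.66 dB

22.7 dB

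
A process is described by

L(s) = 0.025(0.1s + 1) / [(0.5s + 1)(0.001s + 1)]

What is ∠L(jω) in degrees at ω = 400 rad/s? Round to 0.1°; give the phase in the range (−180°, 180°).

At ω = 400 rad/s:
zero (1 + j400·0.1) = 1 + j40 → |·| ≈ 40.012, ∠ ≈ 88.57°
pole (1 + j400·0.5) = 1 + j200 → |·| ≈ 200, ∠ ≈ 89.71°
pole (1 + j400·0.001) = 1 + j0.4 → |·| ≈ 1.077, ∠ ≈ 21.80°
∠L = (88.57°) − (89.71° + 21.80°) = -22.94°

-22.9°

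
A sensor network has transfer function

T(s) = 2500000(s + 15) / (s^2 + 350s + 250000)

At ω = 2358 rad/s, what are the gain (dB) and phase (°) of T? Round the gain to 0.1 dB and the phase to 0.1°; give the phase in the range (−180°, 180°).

At s = jω = j2358:
zero (s+15): 15 + j2358 → |·| = √(15²+2358²) = √5560389 ≈ 2358, ∠ = arctan(2358/15) ≈ 89.64°
quadratic: (j2358)² + 350·j2358 + 250000 = -5310164 + j825300 → |·| ≈ 5.3739e+06, ∠ ≈ 171.17°
|T| = 2500000 · 2358 / 5.3739e+06 ≈ 1097
Gain = 20 log₁₀(1097) ≈ 60.80 dB
∠T = 89.64° − 171.17° = -81.53°

60.8 dB, -81.5°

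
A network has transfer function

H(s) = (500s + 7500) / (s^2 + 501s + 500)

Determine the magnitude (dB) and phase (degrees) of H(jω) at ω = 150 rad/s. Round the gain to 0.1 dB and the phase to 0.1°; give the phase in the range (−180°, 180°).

-0.3 dB, -22.0°

Substitute s = j150:
Numerator: 500(j150) + 7500 = 7500 + j75000
Denominator: (j150)^2 + 501(j150) + 500 = -22000 + j75150
|N| = √(7500² + 75000²) ≈ 75374, ∠N ≈ 84.29°
|D| = √(22000² + 75150²) ≈ 78304, ∠D ≈ 106.32°
|H| = 75374 / 78304 ≈ 0.96258
Gain = 20 log₁₀(0.96258) ≈ -0.33 dB
∠H = 84.29° − 106.32° = -22.03°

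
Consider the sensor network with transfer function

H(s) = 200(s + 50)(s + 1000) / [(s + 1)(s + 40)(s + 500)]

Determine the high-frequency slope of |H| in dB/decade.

-20 dB/decade

Each pole contributes −20 dB/decade at high frequency; each zero contributes +20 dB/decade.
Net: 2 zero(s) − 3 pole(s) → -20 dB/decade.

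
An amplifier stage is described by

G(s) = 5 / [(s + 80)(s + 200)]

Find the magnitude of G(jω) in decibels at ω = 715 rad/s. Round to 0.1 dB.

-100.6 dB

At s = jω = j715:
pole (s+80): 80 + j715 → |·| = √(80²+715²) = √517625 ≈ 719.46, ∠ = arctan(715/80) ≈ 83.62°
pole (s+200): 200 + j715 → |·| = √(200²+715²) = √551225 ≈ 742.45, ∠ = arctan(715/200) ≈ 74.37°
|G| = 5 / 5.3416e+05 ≈ 9.3605e-06
Gain = 20 log₁₀(9.3605e-06) ≈ -100.57 dB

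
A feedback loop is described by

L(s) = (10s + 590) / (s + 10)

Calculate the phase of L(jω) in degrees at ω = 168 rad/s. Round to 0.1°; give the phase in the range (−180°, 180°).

-15.9°

Substitute s = j168:
Numerator: 10(j168) + 590 = 590 + j1680
Denominator: (j168) + 10 = 10 + j168
|N| = √(590² + 1680²) ≈ 1780.6, ∠N ≈ 70.65°
|D| = √(10² + 168²) ≈ 168.3, ∠D ≈ 86.59°
∠L = 70.65° − 86.59° = -15.94°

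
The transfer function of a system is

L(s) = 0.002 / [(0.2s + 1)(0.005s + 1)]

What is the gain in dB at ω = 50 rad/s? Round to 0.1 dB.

-74.3 dB

At ω = 50 rad/s:
pole (1 + j50·0.2) = 1 + j10 → |·| ≈ 10.05, ∠ ≈ 84.29°
pole (1 + j50·0.005) = 1 + j0.25 → |·| ≈ 1.0308, ∠ ≈ 14.04°
|L| = 0.002 · 1 / (10.05 · 1.0308) ≈ 0.00019306
Gain = 20 log₁₀(0.00019306) ≈ -74.29 dB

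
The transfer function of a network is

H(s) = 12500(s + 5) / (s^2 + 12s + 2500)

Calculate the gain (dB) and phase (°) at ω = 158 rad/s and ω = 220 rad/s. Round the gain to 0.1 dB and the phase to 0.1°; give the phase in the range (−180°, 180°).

ω = 158: 38.9 dB, -87.0°; ω = 220: 35.5 dB, -88.0°

At s = jω = j158:
zero (s+5): 5 + j158 → |·| = √(5²+158²) = √24989 ≈ 158.08, ∠ = arctan(158/5) ≈ 88.19°
quadratic: (j158)² + 12·j158 + 2500 = -22464 + j1896 → |·| ≈ 22544, ∠ ≈ 175.18°
|H| = 12500 · 158.08 / 22544 ≈ 87.651
Gain = 20 log₁₀(87.651) ≈ 38.86 dB
∠H = 88.19° − 175.18° = -86.99°

At s = jω = j220:
zero (s+5): 5 + j220 → |·| = √(5²+220²) = √48425 ≈ 220.06, ∠ = arctan(220/5) ≈ 88.70°
quadratic: (j220)² + 12·j220 + 2500 = -45900 + j2640 → |·| ≈ 45976, ∠ ≈ 176.71°
|H| = 12500 · 220.06 / 45976 ≈ 59.83
Gain = 20 log₁₀(59.83) ≈ 35.54 dB
∠H = 88.70° − 176.71° = -88.01°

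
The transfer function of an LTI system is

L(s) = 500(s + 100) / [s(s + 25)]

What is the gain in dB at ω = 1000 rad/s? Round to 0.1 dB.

At s = jω = j1000:
zero (s+100): 100 + j1000 → |·| = √(100²+1000²) = √1010000 ≈ 1005, ∠ = arctan(1000/100) ≈ 84.29°
pole (s+25): 25 + j1000 → |·| = √(25²+1000²) = √1000625 ≈ 1000.3, ∠ = arctan(1000/25) ≈ 88.57°
pole at origin: |s| = 1000, ∠ = 90.00° (in denominator)
|L| = 500 · 1005 / 1.0003e+06 ≈ 0.50235
Gain = 20 log₁₀(0.50235) ≈ -5.98 dB

-6.0 dB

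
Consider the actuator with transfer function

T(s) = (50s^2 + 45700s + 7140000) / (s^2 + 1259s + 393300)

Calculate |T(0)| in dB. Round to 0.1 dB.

T(0) = 7140000 / 393300 ≈ 18.154
20 log₁₀(18.154) ≈ 25.18 dB

25.2 dB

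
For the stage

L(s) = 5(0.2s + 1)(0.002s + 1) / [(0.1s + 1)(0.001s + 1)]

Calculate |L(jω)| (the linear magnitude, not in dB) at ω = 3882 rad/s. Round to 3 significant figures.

At ω = 3882 rad/s:
zero (1 + j3882·0.2) = 1 + j776.4 → |·| ≈ 776.4, ∠ ≈ 89.93°
zero (1 + j3882·0.002) = 1 + j7.764 → |·| ≈ 7.8281, ∠ ≈ 82.66°
pole (1 + j3882·0.1) = 1 + j388.2 → |·| ≈ 388.2, ∠ ≈ 89.85°
pole (1 + j3882·0.001) = 1 + j3.882 → |·| ≈ 4.0087, ∠ ≈ 75.55°
|L| = 5 · 776.4 · 7.8281 / (388.2 · 4.0087) ≈ 19.528

19.5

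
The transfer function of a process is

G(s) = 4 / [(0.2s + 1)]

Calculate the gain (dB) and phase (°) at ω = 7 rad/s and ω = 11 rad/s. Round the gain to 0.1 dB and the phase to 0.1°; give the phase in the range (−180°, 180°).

ω = 7: 7.3 dB, -54.5°; ω = 11: 4.4 dB, -65.6°

At ω = 7 rad/s:
pole (1 + j7·0.2) = 1 + j1.4 → |·| ≈ 1.7205, ∠ ≈ 54.46°
|G| = 4 · 1 / (1.7205) ≈ 2.3249
Gain = 20 log₁₀(2.3249) ≈ 7.33 dB
∠G = (0°) − (54.46°) = -54.46°

At ω = 11 rad/s:
pole (1 + j11·0.2) = 1 + j2.2 → |·| ≈ 2.4166, ∠ ≈ 65.56°
|G| = 4 · 1 / (2.4166) ≈ 1.6552
Gain = 20 log₁₀(1.6552) ≈ 4.38 dB
∠G = (0°) − (65.56°) = -65.56°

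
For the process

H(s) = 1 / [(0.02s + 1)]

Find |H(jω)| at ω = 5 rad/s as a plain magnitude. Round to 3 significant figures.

At ω = 5 rad/s:
pole (1 + j5·0.02) = 1 + j0.1 → |·| ≈ 1.005, ∠ ≈ 5.71°
|H| = 1 · 1 / (1.005) ≈ 0.99502

0.995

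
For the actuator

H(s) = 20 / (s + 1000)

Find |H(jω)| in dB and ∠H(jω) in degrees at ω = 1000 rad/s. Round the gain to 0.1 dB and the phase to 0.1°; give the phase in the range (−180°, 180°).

-37.0 dB, -45.0°

At s = jω = j1000:
pole (s+1000): 1000 + j1000 → |·| = √(1000²+1000²) = √2000000 ≈ 1414.2, ∠ = arctan(1000/1000) ≈ 45.00°
|H| = 20 / 1414.2 ≈ 0.014142
Gain = 20 log₁₀(0.014142) ≈ -36.99 dB
∠H = 0.00° − 45.00° = -45.00°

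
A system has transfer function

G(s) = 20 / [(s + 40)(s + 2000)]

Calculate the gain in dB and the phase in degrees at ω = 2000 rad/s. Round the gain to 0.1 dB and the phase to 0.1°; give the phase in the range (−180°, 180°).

At s = jω = j2000:
pole (s+40): 40 + j2000 → |·| = √(40²+2000²) = √4001600 ≈ 2000.4, ∠ = arctan(2000/40) ≈ 88.85°
pole (s+2000): 2000 + j2000 → |·| = √(2000²+2000²) = √8000000 ≈ 2828.4, ∠ = arctan(2000/2000) ≈ 45.00°
|G| = 20 / 5.6579e+06 ≈ 3.5349e-06
Gain = 20 log₁₀(3.5349e-06) ≈ -109.03 dB
∠G = 0.00° − 133.85° = -133.85°

-109.0 dB, -133.9°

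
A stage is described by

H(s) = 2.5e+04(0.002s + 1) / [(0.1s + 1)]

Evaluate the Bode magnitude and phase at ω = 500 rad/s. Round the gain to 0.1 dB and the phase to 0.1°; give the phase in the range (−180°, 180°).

At ω = 500 rad/s:
zero (1 + j500·0.002) = 1 + j1 → |·| ≈ 1.4142, ∠ ≈ 45.00°
pole (1 + j500·0.1) = 1 + j50 → |·| ≈ 50.01, ∠ ≈ 88.85°
|H| = 2.5e+04 · 1.4142 / (50.01) ≈ 706.96
Gain = 20 log₁₀(706.96) ≈ 56.99 dB
∠H = (45.00°) − (88.85°) = -43.85°

57.0 dB, -43.9°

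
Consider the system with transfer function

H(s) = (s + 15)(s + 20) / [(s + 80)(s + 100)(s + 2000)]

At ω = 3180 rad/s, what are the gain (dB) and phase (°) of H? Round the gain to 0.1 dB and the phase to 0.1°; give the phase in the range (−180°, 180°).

At s = jω = j3180:
zero (s+15): 15 + j3180 → |·| = √(15²+3180²) = √10112625 ≈ 3180, ∠ = arctan(3180/15) ≈ 89.73°
zero (s+20): 20 + j3180 → |·| = √(20²+3180²) = √10112800 ≈ 3180.1, ∠ = arctan(3180/20) ≈ 89.64°
pole (s+80): 80 + j3180 → |·| = √(80²+3180²) = √10118800 ≈ 3181, ∠ = arctan(3180/80) ≈ 88.56°
pole (s+100): 100 + j3180 → |·| = √(100²+3180²) = √10122400 ≈ 3181.6, ∠ = arctan(3180/100) ≈ 88.20°
pole (s+2000): 2000 + j3180 → |·| = √(2000²+3180²) = √14112400 ≈ 3756.6, ∠ = arctan(3180/2000) ≈ 57.83°
|H| = 1 · 1.0113e+07 / 3.8019e+10 ≈ 0.000266
Gain = 20 log₁₀(0.000266) ≈ -71.50 dB
∠H = 179.37° − 234.59° = -55.22°

-71.5 dB, -55.2°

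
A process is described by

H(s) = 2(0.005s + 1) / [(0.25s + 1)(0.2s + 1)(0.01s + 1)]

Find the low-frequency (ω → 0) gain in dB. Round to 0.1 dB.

H(0) = 2 · 1 / 1 = 2
20 log₁₀(2) ≈ 6.02 dB

6.0 dB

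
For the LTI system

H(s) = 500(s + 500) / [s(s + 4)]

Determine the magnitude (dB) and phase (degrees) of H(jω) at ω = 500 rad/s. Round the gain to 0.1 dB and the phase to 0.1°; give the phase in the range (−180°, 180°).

3.0 dB, -134.5°

At s = jω = j500:
zero (s+500): 500 + j500 → |·| = √(500²+500²) = √500000 ≈ 707.11, ∠ = arctan(500/500) ≈ 45.00°
pole (s+4): 4 + j500 → |·| = √(4²+500²) = √250016 ≈ 500.02, ∠ = arctan(500/4) ≈ 89.54°
pole at origin: |s| = 500, ∠ = 90.00° (in denominator)
|H| = 500 · 707.11 / 2.5001e+05 ≈ 1.4142
Gain = 20 log₁₀(1.4142) ≈ 3.01 dB
∠H = 45.00° − 179.54° = -134.54°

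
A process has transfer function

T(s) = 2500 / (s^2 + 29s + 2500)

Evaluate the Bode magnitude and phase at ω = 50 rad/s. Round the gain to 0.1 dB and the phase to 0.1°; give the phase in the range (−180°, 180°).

4.7 dB, -90.0°

At s = jω = j50:
quadratic: (j50)² + 29·j50 + 2500 = 0 + j1450 → |·| ≈ 1450, ∠ ≈ 90.00°
|T| = 2500 / 1450 ≈ 1.7241
Gain = 20 log₁₀(1.7241) ≈ 4.73 dB
∠T = 0.00° − 90.00° = -90.00°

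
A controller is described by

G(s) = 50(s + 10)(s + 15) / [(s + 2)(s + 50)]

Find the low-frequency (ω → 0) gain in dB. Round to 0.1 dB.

G(0) = 50·10·15 / (2·50) = 75
20 log₁₀(75) ≈ 37.50 dB

37.5 dB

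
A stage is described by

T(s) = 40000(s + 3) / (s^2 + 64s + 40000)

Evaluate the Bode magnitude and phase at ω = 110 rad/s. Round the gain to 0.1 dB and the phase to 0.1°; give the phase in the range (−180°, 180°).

43.7 dB, 74.3°

At s = jω = j110:
zero (s+3): 3 + j110 → |·| = √(3²+110²) = √12109 ≈ 110.04, ∠ = arctan(110/3) ≈ 88.44°
quadratic: (j110)² + 64·j110 + 40000 = 27900 + j7040 → |·| ≈ 28774, ∠ ≈ 14.16°
|T| = 40000 · 110.04 / 28774 ≈ 152.97
Gain = 20 log₁₀(152.97) ≈ 43.69 dB
∠T = 88.44° − 14.16° = 74.28°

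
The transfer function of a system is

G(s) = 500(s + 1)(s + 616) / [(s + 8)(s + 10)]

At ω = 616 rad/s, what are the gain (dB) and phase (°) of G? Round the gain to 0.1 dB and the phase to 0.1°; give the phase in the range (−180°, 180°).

57.0 dB, -43.4°

At s = jω = j616:
zero (s+1): 1 + j616 → |·| = √(1²+616²) = √379457 ≈ 616, ∠ = arctan(616/1) ≈ 89.91°
zero (s+616): 616 + j616 → |·| = √(616²+616²) = √758912 ≈ 871.16, ∠ = arctan(616/616) ≈ 45.00°
pole (s+8): 8 + j616 → |·| = √(8²+616²) = √379520 ≈ 616.05, ∠ = arctan(616/8) ≈ 89.26°
pole (s+10): 10 + j616 → |·| = √(10²+616²) = √379556 ≈ 616.08, ∠ = arctan(616/10) ≈ 89.07°
|G| = 500 · 5.3663e+05 / 3.7954e+05 ≈ 706.95
Gain = 20 log₁₀(706.95) ≈ 56.99 dB
∠G = 134.91° − 178.33° = -43.42°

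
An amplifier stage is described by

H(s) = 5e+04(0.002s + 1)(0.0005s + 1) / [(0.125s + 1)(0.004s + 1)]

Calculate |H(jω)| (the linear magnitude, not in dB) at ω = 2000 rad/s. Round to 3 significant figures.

At ω = 2000 rad/s:
zero (1 + j2000·0.002) = 1 + j4 → |·| ≈ 4.1231, ∠ ≈ 75.96°
zero (1 + j2000·0.0005) = 1 + j1 → |·| ≈ 1.4142, ∠ ≈ 45.00°
pole (1 + j2000·0.125) = 1 + j250 → |·| ≈ 250, ∠ ≈ 89.77°
pole (1 + j2000·0.004) = 1 + j8 → |·| ≈ 8.0623, ∠ ≈ 82.87°
|H| = 5e+04 · 4.1231 · 1.4142 / (250 · 8.0623) ≈ 144.65

145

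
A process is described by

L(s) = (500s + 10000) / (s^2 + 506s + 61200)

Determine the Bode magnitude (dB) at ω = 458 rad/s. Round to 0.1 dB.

Substitute s = j458:
Numerator: 500(j458) + 10000 = 10000 + j229000
Denominator: (j458)^2 + 506(j458) + 61200 = -148564 + j231748
|N| = √(10000² + 229000²) ≈ 2.2922e+05, ∠N ≈ 87.50°
|D| = √(148564² + 231748²) ≈ 2.7528e+05, ∠D ≈ 122.66°
|L| = 2.2922e+05 / 2.7528e+05 ≈ 0.83268
Gain = 20 log₁₀(0.83268) ≈ -1.59 dB

-1.6 dB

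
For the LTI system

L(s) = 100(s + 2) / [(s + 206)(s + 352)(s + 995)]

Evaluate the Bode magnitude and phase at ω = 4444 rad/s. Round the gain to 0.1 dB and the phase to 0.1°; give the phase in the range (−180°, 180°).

-106.2 dB, -160.2°

At s = jω = j4444:
zero (s+2): 2 + j4444 → |·| = √(2²+4444²) = √19749140 ≈ 4444, ∠ = arctan(4444/2) ≈ 89.97°
pole (s+206): 206 + j4444 → |·| = √(206²+4444²) = √19791572 ≈ 4448.8, ∠ = arctan(4444/206) ≈ 87.35°
pole (s+352): 352 + j4444 → |·| = √(352²+4444²) = √19873040 ≈ 4457.9, ∠ = arctan(4444/352) ≈ 85.47°
pole (s+995): 995 + j4444 → |·| = √(995²+4444²) = √20739161 ≈ 4554, ∠ = arctan(4444/995) ≈ 77.38°
|L| = 100 · 4444 / 9.0316e+10 ≈ 4.9205e-06
Gain = 20 log₁₀(4.9205e-06) ≈ -106.16 dB
∠L = 89.97° − 250.20° = -160.23°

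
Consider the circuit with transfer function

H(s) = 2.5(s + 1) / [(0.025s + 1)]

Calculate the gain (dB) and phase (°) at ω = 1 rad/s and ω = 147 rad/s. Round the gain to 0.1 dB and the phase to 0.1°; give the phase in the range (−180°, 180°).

At ω = 1 rad/s:
zero (1 + j1·1) = 1 + j1 → |·| ≈ 1.4142, ∠ ≈ 45.00°
pole (1 + j1·0.025) = 1 + j0.025 → |·| ≈ 1.0003, ∠ ≈ 1.43°
|H| = 2.5 · 1.4142 / (1.0003) ≈ 3.5344
Gain = 20 log₁₀(3.5344) ≈ 10.97 dB
∠H = (45.00°) − (1.43°) = 43.57°

At ω = 147 rad/s:
zero (1 + j147·1) = 1 + j147 → |·| ≈ 147, ∠ ≈ 89.61°
pole (1 + j147·0.025) = 1 + j3.675 → |·| ≈ 3.8086, ∠ ≈ 74.78°
|H| = 2.5 · 147 / (3.8086) ≈ 96.492
Gain = 20 log₁₀(96.492) ≈ 39.69 dB
∠H = (89.61°) − (74.78°) = 14.83°

ω = 1: 11.0 dB, 43.6°; ω = 147: 39.7 dB, 14.8°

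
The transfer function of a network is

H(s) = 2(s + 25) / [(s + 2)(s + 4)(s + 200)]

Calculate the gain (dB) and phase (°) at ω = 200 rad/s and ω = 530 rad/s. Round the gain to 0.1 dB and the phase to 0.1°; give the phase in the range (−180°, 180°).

At s = jω = j200:
zero (s+25): 25 + j200 → |·| = √(25²+200²) = √40625 ≈ 201.56, ∠ = arctan(200/25) ≈ 82.87°
pole (s+2): 2 + j200 → |·| = √(2²+200²) = √40004 ≈ 200.01, ∠ = arctan(200/2) ≈ 89.43°
pole (s+4): 4 + j200 → |·| = √(4²+200²) = √40016 ≈ 200.04, ∠ = arctan(200/4) ≈ 88.85°
pole (s+200): 200 + j200 → |·| = √(200²+200²) = √80000 ≈ 282.84, ∠ = arctan(200/200) ≈ 45.00°
|H| = 2 · 201.56 / 1.1316e+07 ≈ 3.5624e-05
Gain = 20 log₁₀(3.5624e-05) ≈ -88.97 dB
∠H = 82.87° − 223.28° = -140.41°

At s = jω = j530:
zero (s+25): 25 + j530 → |·| = √(25²+530²) = √281525 ≈ 530.59, ∠ = arctan(530/25) ≈ 87.30°
pole (s+2): 2 + j530 → |·| = √(2²+530²) = √280904 ≈ 530, ∠ = arctan(530/2) ≈ 89.78°
pole (s+4): 4 + j530 → |·| = √(4²+530²) = √280916 ≈ 530.02, ∠ = arctan(530/4) ≈ 89.57°
pole (s+200): 200 + j530 → |·| = √(200²+530²) = √320900 ≈ 566.48, ∠ = arctan(530/200) ≈ 69.33°
|H| = 2 · 530.59 / 1.5913e+08 ≈ 6.6686e-06
Gain = 20 log₁₀(6.6686e-06) ≈ -103.52 dB
∠H = 87.30° − 248.68° = -161.38°

ω = 200: -89.0 dB, -140.4°; ω = 530: -103.5 dB, -161.4°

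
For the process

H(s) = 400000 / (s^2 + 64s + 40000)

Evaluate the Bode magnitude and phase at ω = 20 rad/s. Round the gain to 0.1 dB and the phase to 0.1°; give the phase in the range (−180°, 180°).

20.1 dB, -1.9°

At s = jω = j20:
quadratic: (j20)² + 64·j20 + 40000 = 39600 + j1280 → |·| ≈ 39621, ∠ ≈ 1.85°
|H| = 400000 / 39621 ≈ 10.096
Gain = 20 log₁₀(10.096) ≈ 20.08 dB
∠H = 0.00° − 1.85° = -1.85°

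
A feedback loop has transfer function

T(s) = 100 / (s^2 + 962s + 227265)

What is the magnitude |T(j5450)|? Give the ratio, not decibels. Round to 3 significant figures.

3.34e-06

Substitute s = j5450:
Numerator: 100 = 100 + j0
Denominator: (j5450)^2 + 962(j5450) + 227265 = -29475235 + j5242900
|N| = √(100² + 0²) ≈ 100, ∠N ≈ 0.00°
|D| = √(29475235² + 5242900²) ≈ 2.9938e+07, ∠D ≈ 169.91°
|T| = 100 / 2.9938e+07 ≈ 3.3402e-06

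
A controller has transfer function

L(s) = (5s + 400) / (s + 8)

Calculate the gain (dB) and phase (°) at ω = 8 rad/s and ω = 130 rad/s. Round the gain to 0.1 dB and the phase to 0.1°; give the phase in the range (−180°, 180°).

Substitute s = j8:
Numerator: 5(j8) + 400 = 400 + j40
Denominator: (j8) + 8 = 8 + j8
|N| = √(400² + 40²) ≈ 402, ∠N ≈ 5.71°
|D| = √(8² + 8²) ≈ 11.314, ∠D ≈ 45.00°
|L| = 402 / 11.314 ≈ 35.531
Gain = 20 log₁₀(35.531) ≈ 31.01 dB
∠L = 5.71° − 45.00° = -39.29°

Substitute s = j130:
Numerator: 5(j130) + 400 = 400 + j650
Denominator: (j130) + 8 = 8 + j130
|N| = √(400² + 650²) ≈ 763.22, ∠N ≈ 58.39°
|D| = √(8² + 130²) ≈ 130.25, ∠D ≈ 86.48°
|L| = 763.22 / 130.25 ≈ 5.8597
Gain = 20 log₁₀(5.8597) ≈ 15.36 dB
∠L = 58.39° − 86.48° = -28.09°

ω = 8: 31.0 dB, -39.3°; ω = 130: 15.4 dB, -28.1°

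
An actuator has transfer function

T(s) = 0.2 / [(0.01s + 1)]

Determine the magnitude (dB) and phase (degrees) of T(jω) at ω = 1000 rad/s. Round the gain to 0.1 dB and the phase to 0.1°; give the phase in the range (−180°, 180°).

At ω = 1000 rad/s:
pole (1 + j1000·0.01) = 1 + j10 → |·| ≈ 10.05, ∠ ≈ 84.29°
|T| = 0.2 · 1 / (10.05) ≈ 0.0199
Gain = 20 log₁₀(0.0199) ≈ -34.02 dB
∠T = (0°) − (84.29°) = -84.29°

-34.0 dB, -84.3°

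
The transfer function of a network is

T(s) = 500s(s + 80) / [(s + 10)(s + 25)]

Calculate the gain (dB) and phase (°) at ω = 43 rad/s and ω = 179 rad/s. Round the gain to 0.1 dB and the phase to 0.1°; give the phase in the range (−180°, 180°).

ω = 43: 59.0 dB, -18.5°; ω = 179: 54.7 dB, -12.9°

At s = jω = j43:
zero (s+80): 80 + j43 → |·| = √(80²+43²) = √8249 ≈ 90.824, ∠ = arctan(43/80) ≈ 28.26°
zero at origin: s = j43 → |·| = 43, ∠ = 90.00°
pole (s+10): 10 + j43 → |·| = √(10²+43²) = √1949 ≈ 44.147, ∠ = arctan(43/10) ≈ 76.91°
pole (s+25): 25 + j43 → |·| = √(25²+43²) = √2474 ≈ 49.739, ∠ = arctan(43/25) ≈ 59.83°
|T| = 500 · 3905.4 / 2195.8 ≈ 889.29
Gain = 20 log₁₀(889.29) ≈ 58.98 dB
∠T = 118.26° − 136.74° = -18.48°

At s = jω = j179:
zero (s+80): 80 + j179 → |·| = √(80²+179²) = √38441 ≈ 196.06, ∠ = arctan(179/80) ≈ 65.92°
zero at origin: s = j179 → |·| = 179, ∠ = 90.00°
pole (s+10): 10 + j179 → |·| = √(10²+179²) = √32141 ≈ 179.28, ∠ = arctan(179/10) ≈ 86.80°
pole (s+25): 25 + j179 → |·| = √(25²+179²) = √32666 ≈ 180.74, ∠ = arctan(179/25) ≈ 82.05°
|T| = 500 · 35095 / 32403 ≈ 541.54
Gain = 20 log₁₀(541.54) ≈ 54.67 dB
∠T = 155.92° − 168.85° = -12.93°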